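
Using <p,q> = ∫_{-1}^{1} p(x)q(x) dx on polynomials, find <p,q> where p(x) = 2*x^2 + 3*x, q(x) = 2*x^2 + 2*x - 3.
<p,q> = 8/5

Expand the product: p(x)·q(x) = 4*x^4 + 10*x^3 - 9*x.
∫_{-1}^{1} of each monomial x^k gives [2/(k+1) if k even, 0 if k odd]. Integrating term-by-term (or equivalently evaluating the antiderivative F(x) = 4*x^5/5 + 5*x^4/2 - 9*x^2/2 at the endpoints):
  F(1) − F(−1) = -6/5 − (-14/5) = 8/5.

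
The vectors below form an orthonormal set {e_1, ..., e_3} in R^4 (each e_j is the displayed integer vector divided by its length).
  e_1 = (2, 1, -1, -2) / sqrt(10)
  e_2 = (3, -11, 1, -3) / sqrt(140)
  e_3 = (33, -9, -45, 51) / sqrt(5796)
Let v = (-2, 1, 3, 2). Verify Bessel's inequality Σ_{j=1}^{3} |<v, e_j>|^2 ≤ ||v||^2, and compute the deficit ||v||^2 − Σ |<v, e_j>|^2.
Σ |<v, e_j>|^2 = 342/23; ||v||^2 = 18; deficit = 72/23

Write each e_j = u_j / sqrt(<u_j, u_j>) where u_j is the displayed integer vector. Then <v, e_j> = <v, u_j> / sqrt(<u_j, u_j>), so |<v, e_j>|^2 = <v, u_j>^2 / <u_j, u_j>.
Coefficients: <v, e_1> = -10/sqrt(10), <v, e_2> = -20/sqrt(140), <v, e_3> = -108/sqrt(5796).
Square and sum: Σ |<v, e_j>|^2 = 342/23.
Compute ||v||^2 = v·v = 18.
Deficit = 18 − 342/23 = 72/23 ≥ 0, confirming Bessel's inequality. (The deficit equals ||v − Σ <v,e_j> e_j||^2, the squared distance from v to span{e_j}.)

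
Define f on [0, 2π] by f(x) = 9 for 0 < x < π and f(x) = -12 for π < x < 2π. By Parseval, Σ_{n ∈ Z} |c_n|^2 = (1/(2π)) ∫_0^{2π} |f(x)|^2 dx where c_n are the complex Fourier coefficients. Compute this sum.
Σ |c_n|^2 = 225/2

Parseval equates the L^2 energy of f (normalised by 1/(2π)) with the ℓ^2 sum of its Fourier coefficients: (1/(2π)) ∫_0^{2π} |f|^2 = Σ |c_n|^2.
Compute the left side: (1/(2π)) [∫_0^π 9^2 dx + ∫_π^{2π} (-12)^2 dx] = (1/(2π)) · (81π + 144π) = (81 + 144)/2 = 225/2.
So Σ_{n ∈ Z} |c_n|^2 = 225/2.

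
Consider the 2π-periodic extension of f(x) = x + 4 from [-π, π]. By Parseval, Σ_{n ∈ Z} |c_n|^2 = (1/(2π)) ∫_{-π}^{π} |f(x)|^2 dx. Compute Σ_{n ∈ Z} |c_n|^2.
Σ |c_n|^2 = π^2/3 + 16

Expand and integrate term by term over [-π, π]:
  ∫ (x)^2 dx = 1·(2π^3/3); ∫ 2·1·(4)·x dx = 0 (odd integrand); ∫ 4^2 dx = 16·2π.
So (1/(2π)) ∫_{-π}^{π} (x + 4)^2 dx = 1π^2/3 + 16 = π^2/3 + 16.
Parseval ⇒ Σ |c_n|^2 = π^2/3 + 16.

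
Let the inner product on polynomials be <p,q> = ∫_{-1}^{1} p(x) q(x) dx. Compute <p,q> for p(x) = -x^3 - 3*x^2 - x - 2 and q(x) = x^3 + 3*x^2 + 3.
<p,q> = -184/7

Expand the product: p(x)·q(x) = -x^6 - 6*x^5 - 10*x^4 - 8*x^3 - 15*x^2 - 3*x - 6.
∫_{-1}^{1} of each monomial x^k gives [2/(k+1) if k even, 0 if k odd]. Integrating term-by-term (or equivalently evaluating the antiderivative F(x) = -x^7/7 - x^6 - 2*x^5 - 2*x^4 - 5*x^3 - 3*x^2/2 - 6*x at the endpoints):
  F(1) − F(−1) = -247/14 − (121/14) = -184/7.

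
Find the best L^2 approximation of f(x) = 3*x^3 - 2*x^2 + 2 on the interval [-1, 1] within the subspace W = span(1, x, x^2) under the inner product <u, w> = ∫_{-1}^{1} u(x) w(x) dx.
g(x) = -2*x^2 + 9*x/5 + 2

The best approximation g ∈ W is the orthogonal projection of f onto W. Writing g = a_0 + a_1 x + a_2 x^2, the coefficients solve the normal equations G · a = b where
  G_{ij} = <φ_i, φ_j> and b_i = <f, φ_i>, with φ_0 = 1, φ_1 = x, φ_2 = x^2.
G =
  [2, 0, 2/3]
  [0, 2/3, 0]
  [2/3, 0, 2/5],
b = (8/3, 6/5, 8/15).
Solving gives a_0 = 2, a_1 = 9/5, a_2 = -2, so
  g(x) = -2*x^2 + 9*x/5 + 2.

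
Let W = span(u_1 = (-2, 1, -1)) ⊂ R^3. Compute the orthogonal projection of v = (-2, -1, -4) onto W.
proj_W(v) = (-7/3, 7/6, -7/6)

Set up U = [u_1 | ... | u_1] ∈ R^(3×1). The projector onto W = col(U) is P = U (U^T U)^(-1) U^T.
Compute U^T U =
  [6],
and U^T v = (7).
Solve U^T U · c = U^T v for the coefficients: c = (7/6). The projection is proj_W(v) = U c.
Check: (v - proj_W(v)) · u_1 = 0  (should be 0).
Result: proj_W(v) = (-7/3, 7/6, -7/6).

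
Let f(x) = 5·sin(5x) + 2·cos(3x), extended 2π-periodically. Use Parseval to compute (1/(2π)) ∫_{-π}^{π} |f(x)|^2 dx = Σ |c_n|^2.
Σ |c_n|^2 = 29/2

Expand |f|^2 and use orthogonality of {sin(nx), cos(mx)} on [-π, π]:
  ∫_{-π}^{π} sin(nx)^2 dx = π, ∫ cos(mx)^2 dx = π, and cross terms integrate to 0.
So ∫_{-π}^{π} f(x)^2 dx = 5^2 · π + 2^2 · π = (25 + 4)π.
Divide by 2π: (25 + 4)/2 = 29/2.
By Parseval, this equals Σ |c_n|^2.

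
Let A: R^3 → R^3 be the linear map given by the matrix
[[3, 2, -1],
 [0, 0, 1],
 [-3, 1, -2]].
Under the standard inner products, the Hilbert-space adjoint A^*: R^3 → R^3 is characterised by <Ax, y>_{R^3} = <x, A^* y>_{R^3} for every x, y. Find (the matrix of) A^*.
A^* = A^T =
[[3, 0, -3],
 [2, 0, 1],
 [-1, 1, -2]]

For real matrices with standard dot products, the defining identity <Ax, y> = <x, A^* y> gives (Ax)^T y = x^T (A^*) y, i.e. x^T A^T y = x^T (A^*) y. Since this holds for all x, y, we must have A^* = A^T. Therefore
A^* =
[[3, 0, -3],
 [2, 0, 1],
 [-1, 1, -2]].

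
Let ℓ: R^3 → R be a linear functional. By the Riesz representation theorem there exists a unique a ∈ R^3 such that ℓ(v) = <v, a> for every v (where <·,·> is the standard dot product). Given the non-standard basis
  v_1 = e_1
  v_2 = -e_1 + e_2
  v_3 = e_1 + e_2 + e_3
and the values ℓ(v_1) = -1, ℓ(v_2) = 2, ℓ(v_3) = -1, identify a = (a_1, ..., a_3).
a = (-1, 1, -1)

Write a = (a_1, ..., a_3) in the standard basis. For each basis vector v_i, ℓ(v_i) = <v_i, a> is a linear equation in the a_j's. Collect the n equations into a matrix system V a = ℓ, where row i of V is v_i (expressed in the standard basis). Since V is invertible (lower-triangular with 1s on the diagonal, up to permutation), solve by back-substitution:
  V =
[[1, 0, 0],
 [-1, 1, 0],
 [1, 1, 1]]
  V a = (-1, 2, -1)
Solving gives a = (-1, 1, -1).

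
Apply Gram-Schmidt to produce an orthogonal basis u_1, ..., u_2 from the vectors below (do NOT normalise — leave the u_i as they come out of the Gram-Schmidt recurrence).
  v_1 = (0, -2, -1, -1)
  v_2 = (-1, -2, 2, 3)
Orthogonal basis:
  u_1 = (0, -2, -1, -1)
  u_2 = (-1, -7/3, 11/6, 17/6)

Apply the Gram-Schmidt recurrence
  u_1 = v_1
  u_i = v_i − Σ_{j<i} ((v_i · u_j) / (u_j · u_j)) · u_j.

Step by step this gives:
  u_1 = (0, -2, -1, -1)
  u_2 = (-1, -7/3, 11/6, 17/6)

Orthogonality check:
  u_2 · u_1 = 0 (should be 0)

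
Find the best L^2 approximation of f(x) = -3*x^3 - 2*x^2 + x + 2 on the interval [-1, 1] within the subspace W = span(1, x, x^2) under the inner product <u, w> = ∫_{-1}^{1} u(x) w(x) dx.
g(x) = -2*x^2 - 4*x/5 + 2

The best approximation g ∈ W is the orthogonal projection of f onto W. Writing g = a_0 + a_1 x + a_2 x^2, the coefficients solve the normal equations G · a = b where
  G_{ij} = <φ_i, φ_j> and b_i = <f, φ_i>, with φ_0 = 1, φ_1 = x, φ_2 = x^2.
G =
  [2, 0, 2/3]
  [0, 2/3, 0]
  [2/3, 0, 2/5],
b = (8/3, -8/15, 8/15).
Solving gives a_0 = 2, a_1 = -4/5, a_2 = -2, so
  g(x) = -2*x^2 - 4*x/5 + 2.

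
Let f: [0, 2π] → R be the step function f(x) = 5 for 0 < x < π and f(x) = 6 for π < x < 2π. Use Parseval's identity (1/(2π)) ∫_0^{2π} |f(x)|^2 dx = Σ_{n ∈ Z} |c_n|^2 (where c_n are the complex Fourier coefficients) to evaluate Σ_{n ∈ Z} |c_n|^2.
Σ |c_n|^2 = 61/2

Parseval equates the L^2 energy of f (normalised by 1/(2π)) with the ℓ^2 sum of its Fourier coefficients: (1/(2π)) ∫_0^{2π} |f|^2 = Σ |c_n|^2.
Compute the left side: (1/(2π)) [∫_0^π 5^2 dx + ∫_π^{2π} 6^2 dx] = (1/(2π)) · (25π + 36π) = (25 + 36)/2 = 61/2.
So Σ_{n ∈ Z} |c_n|^2 = 61/2.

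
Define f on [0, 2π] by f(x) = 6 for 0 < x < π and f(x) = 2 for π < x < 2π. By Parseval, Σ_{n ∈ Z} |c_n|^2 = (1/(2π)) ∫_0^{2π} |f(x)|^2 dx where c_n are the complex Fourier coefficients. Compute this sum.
Σ |c_n|^2 = 20

Parseval equates the L^2 energy of f (normalised by 1/(2π)) with the ℓ^2 sum of its Fourier coefficients: (1/(2π)) ∫_0^{2π} |f|^2 = Σ |c_n|^2.
Compute the left side: (1/(2π)) [∫_0^π 6^2 dx + ∫_π^{2π} 2^2 dx] = (1/(2π)) · (36π + 4π) = (36 + 4)/2 = 20.
So Σ_{n ∈ Z} |c_n|^2 = 20.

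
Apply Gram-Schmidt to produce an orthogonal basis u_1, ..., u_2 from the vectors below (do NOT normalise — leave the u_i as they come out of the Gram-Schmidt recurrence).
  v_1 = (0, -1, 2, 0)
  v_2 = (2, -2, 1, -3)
Orthogonal basis:
  u_1 = (0, -1, 2, 0)
  u_2 = (2, -6/5, -3/5, -3)

Apply the Gram-Schmidt recurrence
  u_1 = v_1
  u_i = v_i − Σ_{j<i} ((v_i · u_j) / (u_j · u_j)) · u_j.

Step by step this gives:
  u_1 = (0, -1, 2, 0)
  u_2 = (2, -6/5, -3/5, -3)

Orthogonality check:
  u_2 · u_1 = 0 (should be 0)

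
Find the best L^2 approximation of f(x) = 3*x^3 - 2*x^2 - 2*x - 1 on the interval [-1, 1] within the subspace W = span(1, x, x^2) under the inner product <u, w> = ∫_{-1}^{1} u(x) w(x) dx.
g(x) = -2*x^2 - x/5 - 1

The best approximation g ∈ W is the orthogonal projection of f onto W. Writing g = a_0 + a_1 x + a_2 x^2, the coefficients solve the normal equations G · a = b where
  G_{ij} = <φ_i, φ_j> and b_i = <f, φ_i>, with φ_0 = 1, φ_1 = x, φ_2 = x^2.
G =
  [2, 0, 2/3]
  [0, 2/3, 0]
  [2/3, 0, 2/5],
b = (-10/3, -2/15, -22/15).
Solving gives a_0 = -1, a_1 = -1/5, a_2 = -2, so
  g(x) = -2*x^2 - x/5 - 1.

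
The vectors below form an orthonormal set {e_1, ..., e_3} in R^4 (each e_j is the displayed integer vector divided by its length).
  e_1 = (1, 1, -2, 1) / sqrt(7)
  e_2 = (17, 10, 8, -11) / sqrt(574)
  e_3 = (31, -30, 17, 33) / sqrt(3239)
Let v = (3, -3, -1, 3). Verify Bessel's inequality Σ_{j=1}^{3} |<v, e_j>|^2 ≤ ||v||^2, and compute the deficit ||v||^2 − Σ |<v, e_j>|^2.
Σ |<v, e_j>|^2 = 2050/79; ||v||^2 = 28; deficit = 162/79

Write each e_j = u_j / sqrt(<u_j, u_j>) where u_j is the displayed integer vector. Then <v, e_j> = <v, u_j> / sqrt(<u_j, u_j>), so |<v, e_j>|^2 = <v, u_j>^2 / <u_j, u_j>.
Coefficients: <v, e_1> = 5/sqrt(7), <v, e_2> = -20/sqrt(574), <v, e_3> = 265/sqrt(3239).
Square and sum: Σ |<v, e_j>|^2 = 2050/79.
Compute ||v||^2 = v·v = 28.
Deficit = 28 − 2050/79 = 162/79 ≥ 0, confirming Bessel's inequality. (The deficit equals ||v − Σ <v,e_j> e_j||^2, the squared distance from v to span{e_j}.)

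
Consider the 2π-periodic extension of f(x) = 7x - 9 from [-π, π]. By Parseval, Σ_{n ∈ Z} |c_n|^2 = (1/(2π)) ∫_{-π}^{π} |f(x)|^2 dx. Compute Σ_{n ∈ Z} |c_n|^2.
Σ |c_n|^2 = 49π^2/3 + 81

Expand and integrate term by term over [-π, π]:
  ∫ (7x)^2 dx = 49·(2π^3/3); ∫ 2·7·(-9)·x dx = 0 (odd integrand); ∫ (-9)^2 dx = 81·2π.
So (1/(2π)) ∫_{-π}^{π} (7x - 9)^2 dx = 49π^2/3 + 81 = 49π^2/3 + 81.
Parseval ⇒ Σ |c_n|^2 = 49π^2/3 + 81.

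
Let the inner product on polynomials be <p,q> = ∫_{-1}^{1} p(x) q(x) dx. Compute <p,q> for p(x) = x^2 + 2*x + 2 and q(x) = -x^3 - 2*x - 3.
<p,q> = -262/15

Expand the product: p(x)·q(x) = -x^5 - 2*x^4 - 4*x^3 - 7*x^2 - 10*x - 6.
∫_{-1}^{1} of each monomial x^k gives [2/(k+1) if k even, 0 if k odd]. Integrating term-by-term (or equivalently evaluating the antiderivative F(x) = -x^6/6 - 2*x^5/5 - x^4 - 7*x^3/3 - 5*x^2 - 6*x at the endpoints):
  F(1) − F(−1) = -149/10 − (77/30) = -262/15.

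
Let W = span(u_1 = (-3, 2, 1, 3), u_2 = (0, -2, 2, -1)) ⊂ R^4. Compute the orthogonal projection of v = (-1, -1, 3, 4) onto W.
proj_W(v) = (-246/91, -8/91, 254/91, 160/91)

Set up U = [u_1 | ... | u_2] ∈ R^(4×2). The projector onto W = col(U) is P = U (U^T U)^(-1) U^T.
Compute U^T U =
  [23, -5]
  [-5, 9],
and U^T v = (16, 4).
Solve U^T U · c = U^T v for the coefficients: c = (82/91, 86/91). The projection is proj_W(v) = U c.
Check: (v - proj_W(v)) · u_1 = 0  (should be 0).
Check: (v - proj_W(v)) · u_2 = 0  (should be 0).
Result: proj_W(v) = (-246/91, -8/91, 254/91, 160/91).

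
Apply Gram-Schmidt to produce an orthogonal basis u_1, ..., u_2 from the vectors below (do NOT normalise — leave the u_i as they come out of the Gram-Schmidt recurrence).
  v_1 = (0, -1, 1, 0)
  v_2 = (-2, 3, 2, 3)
Orthogonal basis:
  u_1 = (0, -1, 1, 0)
  u_2 = (-2, 5/2, 5/2, 3)

Apply the Gram-Schmidt recurrence
  u_1 = v_1
  u_i = v_i − Σ_{j<i} ((v_i · u_j) / (u_j · u_j)) · u_j.

Step by step this gives:
  u_1 = (0, -1, 1, 0)
  u_2 = (-2, 5/2, 5/2, 3)

Orthogonality check:
  u_2 · u_1 = 0 (should be 0)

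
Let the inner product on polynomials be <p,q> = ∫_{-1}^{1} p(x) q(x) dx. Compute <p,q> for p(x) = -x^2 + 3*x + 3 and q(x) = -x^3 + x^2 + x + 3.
<p,q> = 92/5

Expand the product: p(x)·q(x) = x^5 - 4*x^4 - x^3 + 3*x^2 + 12*x + 9.
∫_{-1}^{1} of each monomial x^k gives [2/(k+1) if k even, 0 if k odd]. Integrating term-by-term (or equivalently evaluating the antiderivative F(x) = x^6/6 - 4*x^5/5 - x^4/4 + x^3 + 6*x^2 + 9*x at the endpoints):
  F(1) − F(−1) = 907/60 − (-197/60) = 92/5.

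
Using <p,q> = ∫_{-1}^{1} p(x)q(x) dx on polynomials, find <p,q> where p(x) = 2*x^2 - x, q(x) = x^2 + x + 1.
<p,q> = 22/15

Expand the product: p(x)·q(x) = 2*x^4 + x^3 + x^2 - x.
∫_{-1}^{1} of each monomial x^k gives [2/(k+1) if k even, 0 if k odd]. Integrating term-by-term (or equivalently evaluating the antiderivative F(x) = 2*x^5/5 + x^4/4 + x^3/3 - x^2/2 at the endpoints):
  F(1) − F(−1) = 29/60 − (-59/60) = 22/15.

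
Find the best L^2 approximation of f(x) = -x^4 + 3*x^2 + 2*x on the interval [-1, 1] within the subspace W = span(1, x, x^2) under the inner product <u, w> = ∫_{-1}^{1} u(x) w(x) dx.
g(x) = 15*x^2/7 + 2*x + 3/35

The best approximation g ∈ W is the orthogonal projection of f onto W. Writing g = a_0 + a_1 x + a_2 x^2, the coefficients solve the normal equations G · a = b where
  G_{ij} = <φ_i, φ_j> and b_i = <f, φ_i>, with φ_0 = 1, φ_1 = x, φ_2 = x^2.
G =
  [2, 0, 2/3]
  [0, 2/3, 0]
  [2/3, 0, 2/5],
b = (8/5, 4/3, 32/35).
Solving gives a_0 = 3/35, a_1 = 2, a_2 = 15/7, so
  g(x) = 15*x^2/7 + 2*x + 3/35.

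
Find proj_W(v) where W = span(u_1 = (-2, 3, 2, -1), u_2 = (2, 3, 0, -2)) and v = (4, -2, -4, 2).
proj_W(v) = (1052/257, -786/257, -788/257, 130/257)

Set up U = [u_1 | ... | u_2] ∈ R^(4×2). The projector onto W = col(U) is P = U (U^T U)^(-1) U^T.
Compute U^T U =
  [18, 7]
  [7, 17],
and U^T v = (-24, -2).
Solve U^T U · c = U^T v for the coefficients: c = (-394/257, 132/257). The projection is proj_W(v) = U c.
Check: (v - proj_W(v)) · u_1 = 0  (should be 0).
Check: (v - proj_W(v)) · u_2 = 0  (should be 0).
Result: proj_W(v) = (1052/257, -786/257, -788/257, 130/257).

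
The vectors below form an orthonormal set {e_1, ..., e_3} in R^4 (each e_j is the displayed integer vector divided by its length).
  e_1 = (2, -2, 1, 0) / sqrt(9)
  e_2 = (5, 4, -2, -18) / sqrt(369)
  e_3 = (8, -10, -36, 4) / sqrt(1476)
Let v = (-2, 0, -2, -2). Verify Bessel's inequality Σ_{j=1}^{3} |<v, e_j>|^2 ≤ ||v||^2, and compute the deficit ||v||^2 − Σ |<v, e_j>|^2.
Σ |<v, e_j>|^2 = 8; ||v||^2 = 12; deficit = 4

Write each e_j = u_j / sqrt(<u_j, u_j>) where u_j is the displayed integer vector. Then <v, e_j> = <v, u_j> / sqrt(<u_j, u_j>), so |<v, e_j>|^2 = <v, u_j>^2 / <u_j, u_j>.
Coefficients: <v, e_1> = -6/sqrt(9), <v, e_2> = 30/sqrt(369), <v, e_3> = 48/sqrt(1476).
Square and sum: Σ |<v, e_j>|^2 = 8.
Compute ||v||^2 = v·v = 12.
Deficit = 12 − 8 = 4 ≥ 0, confirming Bessel's inequality. (The deficit equals ||v − Σ <v,e_j> e_j||^2, the squared distance from v to span{e_j}.)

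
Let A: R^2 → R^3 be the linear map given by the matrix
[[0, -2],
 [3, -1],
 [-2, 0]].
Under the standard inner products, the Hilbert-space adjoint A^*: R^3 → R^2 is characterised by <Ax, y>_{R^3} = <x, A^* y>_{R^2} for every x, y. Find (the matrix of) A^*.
A^* = A^T =
[[0, 3, -2],
 [-2, -1, 0]]

For real matrices with standard dot products, the defining identity <Ax, y> = <x, A^* y> gives (Ax)^T y = x^T (A^*) y, i.e. x^T A^T y = x^T (A^*) y. Since this holds for all x, y, we must have A^* = A^T. Therefore
A^* =
[[0, 3, -2],
 [-2, -1, 0]].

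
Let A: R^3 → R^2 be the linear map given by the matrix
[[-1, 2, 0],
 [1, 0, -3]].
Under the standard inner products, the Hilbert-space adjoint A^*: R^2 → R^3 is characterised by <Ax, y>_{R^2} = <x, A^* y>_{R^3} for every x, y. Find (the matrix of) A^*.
A^* = A^T =
[[-1, 1],
 [2, 0],
 [0, -3]]

For real matrices with standard dot products, the defining identity <Ax, y> = <x, A^* y> gives (Ax)^T y = x^T (A^*) y, i.e. x^T A^T y = x^T (A^*) y. Since this holds for all x, y, we must have A^* = A^T. Therefore
A^* =
[[-1, 1],
 [2, 0],
 [0, -3]].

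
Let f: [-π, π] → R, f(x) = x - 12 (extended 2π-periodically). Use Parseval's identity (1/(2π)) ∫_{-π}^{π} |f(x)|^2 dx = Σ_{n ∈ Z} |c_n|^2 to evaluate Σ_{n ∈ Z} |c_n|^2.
Σ |c_n|^2 = π^2/3 + 144

Expand and integrate term by term over [-π, π]:
  ∫ (x)^2 dx = 1·(2π^3/3); ∫ 2·1·(-12)·x dx = 0 (odd integrand); ∫ (-12)^2 dx = 144·2π.
So (1/(2π)) ∫_{-π}^{π} (x - 12)^2 dx = 1π^2/3 + 144 = π^2/3 + 144.
Parseval ⇒ Σ |c_n|^2 = π^2/3 + 144.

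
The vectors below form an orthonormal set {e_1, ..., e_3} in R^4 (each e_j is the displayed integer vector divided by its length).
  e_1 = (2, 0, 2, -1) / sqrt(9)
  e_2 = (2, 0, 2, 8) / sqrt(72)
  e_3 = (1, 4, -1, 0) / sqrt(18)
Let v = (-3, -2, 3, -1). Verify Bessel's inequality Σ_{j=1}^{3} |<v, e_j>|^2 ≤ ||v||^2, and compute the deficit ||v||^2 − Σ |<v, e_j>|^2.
Σ |<v, e_j>|^2 = 107/9; ||v||^2 = 23; deficit = 100/9

Write each e_j = u_j / sqrt(<u_j, u_j>) where u_j is the displayed integer vector. Then <v, e_j> = <v, u_j> / sqrt(<u_j, u_j>), so |<v, e_j>|^2 = <v, u_j>^2 / <u_j, u_j>.
Coefficients: <v, e_1> = 1/sqrt(9), <v, e_2> = -8/sqrt(72), <v, e_3> = -14/sqrt(18).
Square and sum: Σ |<v, e_j>|^2 = 107/9.
Compute ||v||^2 = v·v = 23.
Deficit = 23 − 107/9 = 100/9 ≥ 0, confirming Bessel's inequality. (The deficit equals ||v − Σ <v,e_j> e_j||^2, the squared distance from v to span{e_j}.)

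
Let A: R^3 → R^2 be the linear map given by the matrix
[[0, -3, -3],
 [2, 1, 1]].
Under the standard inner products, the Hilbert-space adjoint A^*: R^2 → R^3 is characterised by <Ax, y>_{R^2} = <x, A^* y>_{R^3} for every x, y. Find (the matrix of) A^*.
A^* = A^T =
[[0, 2],
 [-3, 1],
 [-3, 1]]

For real matrices with standard dot products, the defining identity <Ax, y> = <x, A^* y> gives (Ax)^T y = x^T (A^*) y, i.e. x^T A^T y = x^T (A^*) y. Since this holds for all x, y, we must have A^* = A^T. Therefore
A^* =
[[0, 2],
 [-3, 1],
 [-3, 1]].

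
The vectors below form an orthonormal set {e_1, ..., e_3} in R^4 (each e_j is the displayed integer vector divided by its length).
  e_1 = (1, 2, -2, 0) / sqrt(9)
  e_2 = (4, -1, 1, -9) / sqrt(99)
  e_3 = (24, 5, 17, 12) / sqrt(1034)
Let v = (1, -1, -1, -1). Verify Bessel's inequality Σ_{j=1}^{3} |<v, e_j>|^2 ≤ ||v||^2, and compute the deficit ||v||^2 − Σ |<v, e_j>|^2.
Σ |<v, e_j>|^2 = 90/47; ||v||^2 = 4; deficit = 98/47

Write each e_j = u_j / sqrt(<u_j, u_j>) where u_j is the displayed integer vector. Then <v, e_j> = <v, u_j> / sqrt(<u_j, u_j>), so |<v, e_j>|^2 = <v, u_j>^2 / <u_j, u_j>.
Coefficients: <v, e_1> = 1/sqrt(9), <v, e_2> = 13/sqrt(99), <v, e_3> = -10/sqrt(1034).
Square and sum: Σ |<v, e_j>|^2 = 90/47.
Compute ||v||^2 = v·v = 4.
Deficit = 4 − 90/47 = 98/47 ≥ 0, confirming Bessel's inequality. (The deficit equals ||v − Σ <v,e_j> e_j||^2, the squared distance from v to span{e_j}.)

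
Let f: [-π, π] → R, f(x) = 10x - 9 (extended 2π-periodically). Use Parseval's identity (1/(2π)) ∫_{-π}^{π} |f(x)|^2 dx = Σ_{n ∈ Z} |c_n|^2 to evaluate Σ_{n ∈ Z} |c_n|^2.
Σ |c_n|^2 = 100π^2/3 + 81

Expand and integrate term by term over [-π, π]:
  ∫ (10x)^2 dx = 100·(2π^3/3); ∫ 2·10·(-9)·x dx = 0 (odd integrand); ∫ (-9)^2 dx = 81·2π.
So (1/(2π)) ∫_{-π}^{π} (10x - 9)^2 dx = 100π^2/3 + 81 = 100π^2/3 + 81.
Parseval ⇒ Σ |c_n|^2 = 100π^2/3 + 81.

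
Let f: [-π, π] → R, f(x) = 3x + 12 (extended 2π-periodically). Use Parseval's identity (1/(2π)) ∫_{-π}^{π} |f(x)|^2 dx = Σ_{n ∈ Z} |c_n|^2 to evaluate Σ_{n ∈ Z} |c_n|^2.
Σ |c_n|^2 = 3π^2 + 144

Expand and integrate term by term over [-π, π]:
  ∫ (3x)^2 dx = 9·(2π^3/3); ∫ 2·3·(12)·x dx = 0 (odd integrand); ∫ 12^2 dx = 144·2π.
So (1/(2π)) ∫_{-π}^{π} (3x + 12)^2 dx = 9π^2/3 + 144 = 3π^2 + 144.
Parseval ⇒ Σ |c_n|^2 = 3π^2 + 144.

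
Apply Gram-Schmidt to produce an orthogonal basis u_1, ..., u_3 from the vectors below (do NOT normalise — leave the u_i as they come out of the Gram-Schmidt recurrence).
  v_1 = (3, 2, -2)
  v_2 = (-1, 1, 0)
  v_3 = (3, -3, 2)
Orthogonal basis:
  u_1 = (3, 2, -2)
  u_2 = (-14/17, 19/17, -2/17)
  u_3 = (20/33, 20/33, 50/33)

Apply the Gram-Schmidt recurrence
  u_1 = v_1
  u_i = v_i − Σ_{j<i} ((v_i · u_j) / (u_j · u_j)) · u_j.

Step by step this gives:
  u_1 = (3, 2, -2)
  u_2 = (-14/17, 19/17, -2/17)
  u_3 = (20/33, 20/33, 50/33)

Orthogonality check:
  u_2 · u_1 = 0 (should be 0)
  u_3 · u_1 = 0 (should be 0)
  u_3 · u_2 = 0 (should be 0)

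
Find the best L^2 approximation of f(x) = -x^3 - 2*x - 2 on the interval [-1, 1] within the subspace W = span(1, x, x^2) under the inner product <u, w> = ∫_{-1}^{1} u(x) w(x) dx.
g(x) = -13*x/5 - 2

The best approximation g ∈ W is the orthogonal projection of f onto W. Writing g = a_0 + a_1 x + a_2 x^2, the coefficients solve the normal equations G · a = b where
  G_{ij} = <φ_i, φ_j> and b_i = <f, φ_i>, with φ_0 = 1, φ_1 = x, φ_2 = x^2.
G =
  [2, 0, 2/3]
  [0, 2/3, 0]
  [2/3, 0, 2/5],
b = (-4, -26/15, -4/3).
Solving gives a_0 = -2, a_1 = -13/5, a_2 = 0, so
  g(x) = -13*x/5 - 2.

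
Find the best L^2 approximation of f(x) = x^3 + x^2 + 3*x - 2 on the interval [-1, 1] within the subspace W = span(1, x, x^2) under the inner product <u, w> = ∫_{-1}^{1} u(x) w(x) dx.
g(x) = x^2 + 18*x/5 - 2

The best approximation g ∈ W is the orthogonal projection of f onto W. Writing g = a_0 + a_1 x + a_2 x^2, the coefficients solve the normal equations G · a = b where
  G_{ij} = <φ_i, φ_j> and b_i = <f, φ_i>, with φ_0 = 1, φ_1 = x, φ_2 = x^2.
G =
  [2, 0, 2/3]
  [0, 2/3, 0]
  [2/3, 0, 2/5],
b = (-10/3, 12/5, -14/15).
Solving gives a_0 = -2, a_1 = 18/5, a_2 = 1, so
  g(x) = x^2 + 18*x/5 - 2.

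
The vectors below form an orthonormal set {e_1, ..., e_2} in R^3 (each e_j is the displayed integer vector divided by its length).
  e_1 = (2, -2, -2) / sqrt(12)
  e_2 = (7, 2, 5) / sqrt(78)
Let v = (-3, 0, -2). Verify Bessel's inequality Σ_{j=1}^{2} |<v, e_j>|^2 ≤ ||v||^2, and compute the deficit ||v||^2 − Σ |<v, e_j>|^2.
Σ |<v, e_j>|^2 = 329/26; ||v||^2 = 13; deficit = 9/26

Write each e_j = u_j / sqrt(<u_j, u_j>) where u_j is the displayed integer vector. Then <v, e_j> = <v, u_j> / sqrt(<u_j, u_j>), so |<v, e_j>|^2 = <v, u_j>^2 / <u_j, u_j>.
Coefficients: <v, e_1> = -2/sqrt(12), <v, e_2> = -31/sqrt(78).
Square and sum: Σ |<v, e_j>|^2 = 329/26.
Compute ||v||^2 = v·v = 13.
Deficit = 13 − 329/26 = 9/26 ≥ 0, confirming Bessel's inequality. (The deficit equals ||v − Σ <v,e_j> e_j||^2, the squared distance from v to span{e_j}.)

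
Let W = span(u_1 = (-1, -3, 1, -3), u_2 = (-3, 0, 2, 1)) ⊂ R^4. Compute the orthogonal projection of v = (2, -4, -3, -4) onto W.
proj_W(v) = (194/69, -149/46, -209/138, -313/69)

Set up U = [u_1 | ... | u_2] ∈ R^(4×2). The projector onto W = col(U) is P = U (U^T U)^(-1) U^T.
Compute U^T U =
  [20, 2]
  [2, 14],
and U^T v = (19, -16).
Solve U^T U · c = U^T v for the coefficients: c = (149/138, -179/138). The projection is proj_W(v) = U c.
Check: (v - proj_W(v)) · u_1 = 0  (should be 0).
Check: (v - proj_W(v)) · u_2 = 0  (should be 0).
Result: proj_W(v) = (194/69, -149/46, -209/138, -313/69).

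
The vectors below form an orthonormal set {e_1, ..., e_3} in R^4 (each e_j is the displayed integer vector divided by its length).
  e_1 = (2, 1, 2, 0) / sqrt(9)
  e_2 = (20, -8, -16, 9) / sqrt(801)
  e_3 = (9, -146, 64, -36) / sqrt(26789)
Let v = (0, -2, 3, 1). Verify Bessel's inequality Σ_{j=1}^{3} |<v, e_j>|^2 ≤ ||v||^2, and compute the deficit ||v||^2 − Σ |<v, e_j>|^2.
Σ |<v, e_j>|^2 = 427/43; ||v||^2 = 14; deficit = 175/43

Write each e_j = u_j / sqrt(<u_j, u_j>) where u_j is the displayed integer vector. Then <v, e_j> = <v, u_j> / sqrt(<u_j, u_j>), so |<v, e_j>|^2 = <v, u_j>^2 / <u_j, u_j>.
Coefficients: <v, e_1> = 4/sqrt(9), <v, e_2> = -23/sqrt(801), <v, e_3> = 448/sqrt(26789).
Square and sum: Σ |<v, e_j>|^2 = 427/43.
Compute ||v||^2 = v·v = 14.
Deficit = 14 − 427/43 = 175/43 ≥ 0, confirming Bessel's inequality. (The deficit equals ||v − Σ <v,e_j> e_j||^2, the squared distance from v to span{e_j}.)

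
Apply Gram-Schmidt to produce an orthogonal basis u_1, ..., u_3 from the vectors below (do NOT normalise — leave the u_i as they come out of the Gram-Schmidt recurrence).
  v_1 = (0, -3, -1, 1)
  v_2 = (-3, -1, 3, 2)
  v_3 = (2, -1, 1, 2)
Orthogonal basis:
  u_1 = (0, -3, -1, 1)
  u_2 = (-3, -5/11, 35/11, 20/11)
  u_3 = (180/83, 29/249, 295/249, 382/249)

Apply the Gram-Schmidt recurrence
  u_1 = v_1
  u_i = v_i − Σ_{j<i} ((v_i · u_j) / (u_j · u_j)) · u_j.

Step by step this gives:
  u_1 = (0, -3, -1, 1)
  u_2 = (-3, -5/11, 35/11, 20/11)
  u_3 = (180/83, 29/249, 295/249, 382/249)

Orthogonality check:
  u_2 · u_1 = 0 (should be 0)
  u_3 · u_1 = 0 (should be 0)
  u_3 · u_2 = 0 (should be 0)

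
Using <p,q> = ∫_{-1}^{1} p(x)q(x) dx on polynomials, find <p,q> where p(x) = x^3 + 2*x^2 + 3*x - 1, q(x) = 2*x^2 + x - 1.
<p,q> = 10/3

Expand the product: p(x)·q(x) = 2*x^5 + 5*x^4 + 7*x^3 - x^2 - 4*x + 1.
∫_{-1}^{1} of each monomial x^k gives [2/(k+1) if k even, 0 if k odd]. Integrating term-by-term (or equivalently evaluating the antiderivative F(x) = x^6/3 + x^5 + 7*x^4/4 - x^3/3 - 2*x^2 + x at the endpoints):
  F(1) − F(−1) = 7/4 − (-19/12) = 10/3.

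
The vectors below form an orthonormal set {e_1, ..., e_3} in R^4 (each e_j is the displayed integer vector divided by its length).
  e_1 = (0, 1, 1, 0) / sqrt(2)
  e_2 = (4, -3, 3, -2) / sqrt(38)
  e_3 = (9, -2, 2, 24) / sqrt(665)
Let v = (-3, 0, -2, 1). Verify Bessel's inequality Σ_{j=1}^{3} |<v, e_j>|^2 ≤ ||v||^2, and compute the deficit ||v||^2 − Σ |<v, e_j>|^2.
Σ |<v, e_j>|^2 = 63/5; ||v||^2 = 14; deficit = 7/5

Write each e_j = u_j / sqrt(<u_j, u_j>) where u_j is the displayed integer vector. Then <v, e_j> = <v, u_j> / sqrt(<u_j, u_j>), so |<v, e_j>|^2 = <v, u_j>^2 / <u_j, u_j>.
Coefficients: <v, e_1> = -2/sqrt(2), <v, e_2> = -20/sqrt(38), <v, e_3> = -7/sqrt(665).
Square and sum: Σ |<v, e_j>|^2 = 63/5.
Compute ||v||^2 = v·v = 14.
Deficit = 14 − 63/5 = 7/5 ≥ 0, confirming Bessel's inequality. (The deficit equals ||v − Σ <v,e_j> e_j||^2, the squared distance from v to span{e_j}.)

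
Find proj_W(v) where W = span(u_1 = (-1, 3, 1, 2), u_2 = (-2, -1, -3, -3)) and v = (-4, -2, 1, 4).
proj_W(v) = (-101/245, 338/245, 18/35, 237/245)

Set up U = [u_1 | ... | u_2] ∈ R^(4×2). The projector onto W = col(U) is P = U (U^T U)^(-1) U^T.
Compute U^T U =
  [15, -10]
  [-10, 23],
and U^T v = (7, -5).
Solve U^T U · c = U^T v for the coefficients: c = (111/245, -1/49). The projection is proj_W(v) = U c.
Check: (v - proj_W(v)) · u_1 = 0  (should be 0).
Check: (v - proj_W(v)) · u_2 = 0  (should be 0).
Result: proj_W(v) = (-101/245, 338/245, 18/35, 237/245).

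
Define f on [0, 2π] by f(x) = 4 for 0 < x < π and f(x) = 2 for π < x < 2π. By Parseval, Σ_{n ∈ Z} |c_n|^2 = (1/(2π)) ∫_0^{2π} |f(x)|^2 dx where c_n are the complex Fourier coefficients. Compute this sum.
Σ |c_n|^2 = 10

Parseval equates the L^2 energy of f (normalised by 1/(2π)) with the ℓ^2 sum of its Fourier coefficients: (1/(2π)) ∫_0^{2π} |f|^2 = Σ |c_n|^2.
Compute the left side: (1/(2π)) [∫_0^π 4^2 dx + ∫_π^{2π} 2^2 dx] = (1/(2π)) · (16π + 4π) = (16 + 4)/2 = 10.
So Σ_{n ∈ Z} |c_n|^2 = 10.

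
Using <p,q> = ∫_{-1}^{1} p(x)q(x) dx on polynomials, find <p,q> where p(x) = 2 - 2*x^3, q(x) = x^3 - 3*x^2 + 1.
<p,q> = -4/7

Expand the product: p(x)·q(x) = -2*x^6 + 6*x^5 - 6*x^2 + 2.
∫_{-1}^{1} of each monomial x^k gives [2/(k+1) if k even, 0 if k odd]. Integrating term-by-term (or equivalently evaluating the antiderivative F(x) = -2*x^7/7 + x^6 - 2*x^3 + 2*x at the endpoints):
  F(1) − F(−1) = 5/7 − (9/7) = -4/7.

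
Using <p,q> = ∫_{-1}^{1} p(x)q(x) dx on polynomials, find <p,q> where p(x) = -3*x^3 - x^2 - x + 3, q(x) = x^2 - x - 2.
<p,q> = -36/5

Expand the product: p(x)·q(x) = -3*x^5 + 2*x^4 + 6*x^3 + 6*x^2 - x - 6.
∫_{-1}^{1} of each monomial x^k gives [2/(k+1) if k even, 0 if k odd]. Integrating term-by-term (or equivalently evaluating the antiderivative F(x) = -x^6/2 + 2*x^5/5 + 3*x^4/2 + 2*x^3 - x^2/2 - 6*x at the endpoints):
  F(1) − F(−1) = -31/10 − (41/10) = -36/5.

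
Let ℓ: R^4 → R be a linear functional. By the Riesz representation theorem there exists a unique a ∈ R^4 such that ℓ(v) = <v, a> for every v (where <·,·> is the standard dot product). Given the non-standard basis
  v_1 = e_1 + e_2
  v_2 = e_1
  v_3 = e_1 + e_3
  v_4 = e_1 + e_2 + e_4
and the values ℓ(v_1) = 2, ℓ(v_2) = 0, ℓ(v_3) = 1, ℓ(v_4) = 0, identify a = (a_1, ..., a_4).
a = (0, 2, 1, -2)

Write a = (a_1, ..., a_4) in the standard basis. For each basis vector v_i, ℓ(v_i) = <v_i, a> is a linear equation in the a_j's. Collect the n equations into a matrix system V a = ℓ, where row i of V is v_i (expressed in the standard basis). Since V is invertible (lower-triangular with 1s on the diagonal, up to permutation), solve by back-substitution:
  V =
[[1, 1, 0, 0],
 [1, 0, 0, 0],
 [1, 0, 1, 0],
 [1, 1, 0, 1]]
  V a = (2, 0, 1, 0)
Solving gives a = (0, 2, 1, -2).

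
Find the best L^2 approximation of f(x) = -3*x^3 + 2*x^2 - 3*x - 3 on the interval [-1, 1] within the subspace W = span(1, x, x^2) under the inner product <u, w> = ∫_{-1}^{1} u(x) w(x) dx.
g(x) = 2*x^2 - 24*x/5 - 3

The best approximation g ∈ W is the orthogonal projection of f onto W. Writing g = a_0 + a_1 x + a_2 x^2, the coefficients solve the normal equations G · a = b where
  G_{ij} = <φ_i, φ_j> and b_i = <f, φ_i>, with φ_0 = 1, φ_1 = x, φ_2 = x^2.
G =
  [2, 0, 2/3]
  [0, 2/3, 0]
  [2/3, 0, 2/5],
b = (-14/3, -16/5, -6/5).
Solving gives a_0 = -3, a_1 = -24/5, a_2 = 2, so
  g(x) = 2*x^2 - 24*x/5 - 3.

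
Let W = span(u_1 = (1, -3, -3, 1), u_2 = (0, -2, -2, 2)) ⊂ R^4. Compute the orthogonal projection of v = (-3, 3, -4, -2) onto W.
proj_W(v) = (1/11, 3/11, 3/11, -5/11)

Set up U = [u_1 | ... | u_2] ∈ R^(4×2). The projector onto W = col(U) is P = U (U^T U)^(-1) U^T.
Compute U^T U =
  [20, 14]
  [14, 12],
and U^T v = (-2, -2).
Solve U^T U · c = U^T v for the coefficients: c = (1/11, -3/11). The projection is proj_W(v) = U c.
Check: (v - proj_W(v)) · u_1 = 0  (should be 0).
Check: (v - proj_W(v)) · u_2 = 0  (should be 0).
Result: proj_W(v) = (1/11, 3/11, 3/11, -5/11).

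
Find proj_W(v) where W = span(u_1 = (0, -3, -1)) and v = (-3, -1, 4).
proj_W(v) = (0, 3/10, 1/10)

Set up U = [u_1 | ... | u_1] ∈ R^(3×1). The projector onto W = col(U) is P = U (U^T U)^(-1) U^T.
Compute U^T U =
  [10],
and U^T v = (-1).
Solve U^T U · c = U^T v for the coefficients: c = (-1/10). The projection is proj_W(v) = U c.
Check: (v - proj_W(v)) · u_1 = 0  (should be 0).
Result: proj_W(v) = (0, 3/10, 1/10).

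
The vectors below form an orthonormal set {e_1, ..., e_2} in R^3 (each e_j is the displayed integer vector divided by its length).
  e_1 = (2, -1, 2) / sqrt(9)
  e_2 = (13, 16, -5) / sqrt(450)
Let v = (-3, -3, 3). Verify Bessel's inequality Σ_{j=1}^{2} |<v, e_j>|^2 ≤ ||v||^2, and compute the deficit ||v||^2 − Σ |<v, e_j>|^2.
Σ |<v, e_j>|^2 = 603/25; ||v||^2 = 27; deficit = 72/25

Write each e_j = u_j / sqrt(<u_j, u_j>) where u_j is the displayed integer vector. Then <v, e_j> = <v, u_j> / sqrt(<u_j, u_j>), so |<v, e_j>|^2 = <v, u_j>^2 / <u_j, u_j>.
Coefficients: <v, e_1> = 3/sqrt(9), <v, e_2> = -102/sqrt(450).
Square and sum: Σ |<v, e_j>|^2 = 603/25.
Compute ||v||^2 = v·v = 27.
Deficit = 27 − 603/25 = 72/25 ≥ 0, confirming Bessel's inequality. (The deficit equals ||v − Σ <v,e_j> e_j||^2, the squared distance from v to span{e_j}.)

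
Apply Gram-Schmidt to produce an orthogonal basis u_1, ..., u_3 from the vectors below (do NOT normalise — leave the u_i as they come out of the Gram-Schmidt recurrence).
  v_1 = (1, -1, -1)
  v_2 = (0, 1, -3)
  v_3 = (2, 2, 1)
Orthogonal basis:
  u_1 = (1, -1, -1)
  u_2 = (-2/3, 5/3, -7/3)
  u_3 = (30/13, 45/26, 15/26)

Apply the Gram-Schmidt recurrence
  u_1 = v_1
  u_i = v_i − Σ_{j<i} ((v_i · u_j) / (u_j · u_j)) · u_j.

Step by step this gives:
  u_1 = (1, -1, -1)
  u_2 = (-2/3, 5/3, -7/3)
  u_3 = (30/13, 45/26, 15/26)

Orthogonality check:
  u_2 · u_1 = 0 (should be 0)
  u_3 · u_1 = 0 (should be 0)
  u_3 · u_2 = 0 (should be 0)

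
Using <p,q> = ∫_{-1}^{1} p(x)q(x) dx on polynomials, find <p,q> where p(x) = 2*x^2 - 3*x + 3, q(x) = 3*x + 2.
<p,q> = 26/3

Expand the product: p(x)·q(x) = 6*x^3 - 5*x^2 + 3*x + 6.
∫_{-1}^{1} of each monomial x^k gives [2/(k+1) if k even, 0 if k odd]. Integrating term-by-term (or equivalently evaluating the antiderivative F(x) = 3*x^4/2 - 5*x^3/3 + 3*x^2/2 + 6*x at the endpoints):
  F(1) − F(−1) = 22/3 − (-4/3) = 26/3.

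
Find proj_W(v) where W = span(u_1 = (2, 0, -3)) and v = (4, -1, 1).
proj_W(v) = (10/13, 0, -15/13)

Set up U = [u_1 | ... | u_1] ∈ R^(3×1). The projector onto W = col(U) is P = U (U^T U)^(-1) U^T.
Compute U^T U =
  [13],
and U^T v = (5).
Solve U^T U · c = U^T v for the coefficients: c = (5/13). The projection is proj_W(v) = U c.
Check: (v - proj_W(v)) · u_1 = 0  (should be 0).
Result: proj_W(v) = (10/13, 0, -15/13).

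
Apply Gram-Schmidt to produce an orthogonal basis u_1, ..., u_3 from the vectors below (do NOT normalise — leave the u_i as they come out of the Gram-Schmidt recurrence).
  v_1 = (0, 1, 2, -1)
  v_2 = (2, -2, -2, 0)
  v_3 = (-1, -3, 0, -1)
Orthogonal basis:
  u_1 = (0, 1, 2, -1)
  u_2 = (2, -1, 0, -1)
  u_3 = (-5/3, -7/3, 2/3, -1)

Apply the Gram-Schmidt recurrence
  u_1 = v_1
  u_i = v_i − Σ_{j<i} ((v_i · u_j) / (u_j · u_j)) · u_j.

Step by step this gives:
  u_1 = (0, 1, 2, -1)
  u_2 = (2, -1, 0, -1)
  u_3 = (-5/3, -7/3, 2/3, -1)

Orthogonality check:
  u_2 · u_1 = 0 (should be 0)
  u_3 · u_1 = 0 (should be 0)
  u_3 · u_2 = 0 (should be 0)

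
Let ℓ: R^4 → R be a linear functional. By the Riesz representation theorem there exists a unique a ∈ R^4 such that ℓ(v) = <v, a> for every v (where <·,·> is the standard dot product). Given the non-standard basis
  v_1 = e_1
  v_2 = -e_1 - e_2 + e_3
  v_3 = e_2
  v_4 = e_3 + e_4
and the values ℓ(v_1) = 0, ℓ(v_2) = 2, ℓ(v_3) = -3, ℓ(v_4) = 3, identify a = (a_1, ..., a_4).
a = (0, -3, -1, 4)

Write a = (a_1, ..., a_4) in the standard basis. For each basis vector v_i, ℓ(v_i) = <v_i, a> is a linear equation in the a_j's. Collect the n equations into a matrix system V a = ℓ, where row i of V is v_i (expressed in the standard basis). Since V is invertible (lower-triangular with 1s on the diagonal, up to permutation), solve by back-substitution:
  V =
[[1, 0, 0, 0],
 [-1, -1, 1, 0],
 [0, 1, 0, 0],
 [0, 0, 1, 1]]
  V a = (0, 2, -3, 3)
Solving gives a = (0, -3, -1, 4).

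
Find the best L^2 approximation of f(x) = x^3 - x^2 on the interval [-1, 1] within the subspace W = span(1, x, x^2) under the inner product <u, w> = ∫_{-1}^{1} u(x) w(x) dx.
g(x) = -x^2 + 3*x/5

The best approximation g ∈ W is the orthogonal projection of f onto W. Writing g = a_0 + a_1 x + a_2 x^2, the coefficients solve the normal equations G · a = b where
  G_{ij} = <φ_i, φ_j> and b_i = <f, φ_i>, with φ_0 = 1, φ_1 = x, φ_2 = x^2.
G =
  [2, 0, 2/3]
  [0, 2/3, 0]
  [2/3, 0, 2/5],
b = (-2/3, 2/5, -2/5).
Solving gives a_0 = 0, a_1 = 3/5, a_2 = -1, so
  g(x) = -x^2 + 3*x/5.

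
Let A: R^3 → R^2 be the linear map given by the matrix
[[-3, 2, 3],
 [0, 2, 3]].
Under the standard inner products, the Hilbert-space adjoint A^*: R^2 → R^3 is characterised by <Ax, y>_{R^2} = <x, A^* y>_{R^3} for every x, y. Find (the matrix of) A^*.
A^* = A^T =
[[-3, 0],
 [2, 2],
 [3, 3]]

For real matrices with standard dot products, the defining identity <Ax, y> = <x, A^* y> gives (Ax)^T y = x^T (A^*) y, i.e. x^T A^T y = x^T (A^*) y. Since this holds for all x, y, we must have A^* = A^T. Therefore
A^* =
[[-3, 0],
 [2, 2],
 [3, 3]].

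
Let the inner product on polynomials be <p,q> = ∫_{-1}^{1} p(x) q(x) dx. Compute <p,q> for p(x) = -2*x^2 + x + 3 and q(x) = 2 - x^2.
<p,q> = 122/15

Expand the product: p(x)·q(x) = 2*x^4 - x^3 - 7*x^2 + 2*x + 6.
∫_{-1}^{1} of each monomial x^k gives [2/(k+1) if k even, 0 if k odd]. Integrating term-by-term (or equivalently evaluating the antiderivative F(x) = 2*x^5/5 - x^4/4 - 7*x^3/3 + x^2 + 6*x at the endpoints):
  F(1) − F(−1) = 289/60 − (-199/60) = 122/15.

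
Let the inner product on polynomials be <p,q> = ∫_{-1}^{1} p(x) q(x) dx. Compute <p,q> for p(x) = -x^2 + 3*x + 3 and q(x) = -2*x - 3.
<p,q> = -20

Expand the product: p(x)·q(x) = 2*x^3 - 3*x^2 - 15*x - 9.
∫_{-1}^{1} of each monomial x^k gives [2/(k+1) if k even, 0 if k odd]. Integrating term-by-term (or equivalently evaluating the antiderivative F(x) = x^4/2 - x^3 - 15*x^2/2 - 9*x at the endpoints):
  F(1) − F(−1) = -17 − (3) = -20.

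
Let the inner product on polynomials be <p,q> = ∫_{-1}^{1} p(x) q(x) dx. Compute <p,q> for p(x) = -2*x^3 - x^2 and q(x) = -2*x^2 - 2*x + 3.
<p,q> = 2/5

Expand the product: p(x)·q(x) = 4*x^5 + 6*x^4 - 4*x^3 - 3*x^2.
∫_{-1}^{1} of each monomial x^k gives [2/(k+1) if k even, 0 if k odd]. Integrating term-by-term (or equivalently evaluating the antiderivative F(x) = 2*x^6/3 + 6*x^5/5 - x^4 - x^3 at the endpoints):
  F(1) − F(−1) = -2/15 − (-8/15) = 2/5.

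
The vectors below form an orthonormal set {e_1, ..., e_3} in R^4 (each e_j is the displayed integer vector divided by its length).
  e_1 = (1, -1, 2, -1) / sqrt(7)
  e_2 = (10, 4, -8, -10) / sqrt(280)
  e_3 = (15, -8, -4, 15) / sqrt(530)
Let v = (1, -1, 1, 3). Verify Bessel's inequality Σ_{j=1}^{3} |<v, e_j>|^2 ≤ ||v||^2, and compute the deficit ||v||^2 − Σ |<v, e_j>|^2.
Σ |<v, e_j>|^2 = 611/53; ||v||^2 = 12; deficit = 25/53

Write each e_j = u_j / sqrt(<u_j, u_j>) where u_j is the displayed integer vector. Then <v, e_j> = <v, u_j> / sqrt(<u_j, u_j>), so |<v, e_j>|^2 = <v, u_j>^2 / <u_j, u_j>.
Coefficients: <v, e_1> = 1/sqrt(7), <v, e_2> = -32/sqrt(280), <v, e_3> = 64/sqrt(530).
Square and sum: Σ |<v, e_j>|^2 = 611/53.
Compute ||v||^2 = v·v = 12.
Deficit = 12 − 611/53 = 25/53 ≥ 0, confirming Bessel's inequality. (The deficit equals ||v − Σ <v,e_j> e_j||^2, the squared distance from v to span{e_j}.)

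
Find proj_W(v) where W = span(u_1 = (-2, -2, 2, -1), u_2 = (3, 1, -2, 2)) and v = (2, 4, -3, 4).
proj_W(v) = (66/19, 62/19, -64/19, 34/19)

Set up U = [u_1 | ... | u_2] ∈ R^(4×2). The projector onto W = col(U) is P = U (U^T U)^(-1) U^T.
Compute U^T U =
  [13, -14]
  [-14, 18],
and U^T v = (-22, 24).
Solve U^T U · c = U^T v for the coefficients: c = (-30/19, 2/19). The projection is proj_W(v) = U c.
Check: (v - proj_W(v)) · u_1 = 0  (should be 0).
Check: (v - proj_W(v)) · u_2 = 0  (should be 0).
Result: proj_W(v) = (66/19, 62/19, -64/19, 34/19).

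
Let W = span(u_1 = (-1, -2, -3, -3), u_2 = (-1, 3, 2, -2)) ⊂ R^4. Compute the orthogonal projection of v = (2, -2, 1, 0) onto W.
proj_W(v) = (191/389, -333/389, -142/389, 430/389)

Set up U = [u_1 | ... | u_2] ∈ R^(4×2). The projector onto W = col(U) is P = U (U^T U)^(-1) U^T.
Compute U^T U =
  [23, -5]
  [-5, 18],
and U^T v = (-1, -6).
Solve U^T U · c = U^T v for the coefficients: c = (-48/389, -143/389). The projection is proj_W(v) = U c.
Check: (v - proj_W(v)) · u_1 = 0  (should be 0).
Check: (v - proj_W(v)) · u_2 = 0  (should be 0).
Result: proj_W(v) = (191/389, -333/389, -142/389, 430/389).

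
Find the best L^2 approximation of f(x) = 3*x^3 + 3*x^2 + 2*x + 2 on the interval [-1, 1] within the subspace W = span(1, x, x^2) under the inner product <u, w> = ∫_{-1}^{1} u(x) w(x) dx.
g(x) = 3*x^2 + 19*x/5 + 2

The best approximation g ∈ W is the orthogonal projection of f onto W. Writing g = a_0 + a_1 x + a_2 x^2, the coefficients solve the normal equations G · a = b where
  G_{ij} = <φ_i, φ_j> and b_i = <f, φ_i>, with φ_0 = 1, φ_1 = x, φ_2 = x^2.
G =
  [2, 0, 2/3]
  [0, 2/3, 0]
  [2/3, 0, 2/5],
b = (6, 38/15, 38/15).
Solving gives a_0 = 2, a_1 = 19/5, a_2 = 3, so
  g(x) = 3*x^2 + 19*x/5 + 2.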